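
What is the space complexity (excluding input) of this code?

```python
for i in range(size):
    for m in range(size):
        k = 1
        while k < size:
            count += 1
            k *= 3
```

Space complexity: O(1).
Only a constant amount of auxiliary storage is used; nothing grows with n.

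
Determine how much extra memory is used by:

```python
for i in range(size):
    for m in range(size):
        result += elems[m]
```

Space complexity: O(1).
Only a constant amount of auxiliary storage is used; nothing grows with n.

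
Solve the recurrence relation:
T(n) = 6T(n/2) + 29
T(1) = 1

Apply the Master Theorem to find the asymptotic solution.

a=6, b=2, f(n)=29. log_2(6) = 2.585. Case 1 of Master Theorem: T(n) = O(n^2.585).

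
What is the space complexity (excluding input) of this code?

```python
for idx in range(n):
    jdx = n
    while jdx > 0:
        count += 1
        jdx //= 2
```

Space complexity: O(1).
Only a constant amount of auxiliary storage is used; nothing grows with n.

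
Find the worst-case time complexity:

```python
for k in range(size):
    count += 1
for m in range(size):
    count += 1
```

Time complexity: O(n).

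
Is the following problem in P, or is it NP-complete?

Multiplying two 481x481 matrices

This problem is in P: the schoolbook algorithm runs in O(n^3).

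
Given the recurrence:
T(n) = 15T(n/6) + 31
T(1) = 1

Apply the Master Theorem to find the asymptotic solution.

a=15, b=6, f(n)=31. log_6(15) = 1.511. Case 1 of Master Theorem: T(n) = O(n^1.511).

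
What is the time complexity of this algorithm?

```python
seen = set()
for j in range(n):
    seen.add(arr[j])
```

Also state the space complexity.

Time complexity: O(n).
Space complexity: O(n).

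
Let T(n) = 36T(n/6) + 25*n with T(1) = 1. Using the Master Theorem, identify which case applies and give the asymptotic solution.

a=36, b=6, f(n)=25*n.
log_6(36) = 2 > 1.
Since f(n) = O(n^1) is polynomially smaller than n^2, Case 1 applies.
T(n) = Theta(n^2).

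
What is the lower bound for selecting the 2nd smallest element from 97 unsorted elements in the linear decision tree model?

Selecting the 2nd smallest of 97 elements requires Omega(n) comparisons. Every element must be compared at least once. The BFPRT algorithm achieves O(n), making this tight.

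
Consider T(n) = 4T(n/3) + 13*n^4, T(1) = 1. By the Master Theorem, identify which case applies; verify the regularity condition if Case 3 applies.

a=4, b=3, f(n)=13*n^4.
log_3(4) = 1.262 < 4.
f(n) = Omega(n^(1.262+epsilon)) for some epsilon > 0, so Case 3 is the candidate.
Regularity: a*f(n/b) = 4*13*(n/3)^4 = (4/81)*13*n^4 <= c*f(n) with c = 4/81 < 1. Satisfied.
Case 3: T(n) = Theta(n^4).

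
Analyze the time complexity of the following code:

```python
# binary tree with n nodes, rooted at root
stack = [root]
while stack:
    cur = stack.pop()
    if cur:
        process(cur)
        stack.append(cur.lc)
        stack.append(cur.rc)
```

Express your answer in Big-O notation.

Time complexity: O(n).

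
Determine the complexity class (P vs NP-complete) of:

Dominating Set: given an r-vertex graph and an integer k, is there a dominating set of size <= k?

This problem is NP-complete: reduces from Set Cover (with k part of the input).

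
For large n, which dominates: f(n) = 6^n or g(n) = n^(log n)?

f(n) = 6^n grows faster: take logs: log(n^(log n)) = (log n)^2, log(6^n) = n log 6; n dominates (log n)^2.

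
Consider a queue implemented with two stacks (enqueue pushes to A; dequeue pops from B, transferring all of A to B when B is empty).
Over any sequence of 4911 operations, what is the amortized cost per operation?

Each element is pushed to A once, popped once, pushed to B once, and popped once: 4 unit operations over its lifetime. Over 4911 operations the total work is O(4911). Amortized O(1) per enqueue/dequeue.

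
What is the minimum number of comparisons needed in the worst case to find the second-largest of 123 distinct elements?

Lower bound: finding the max needs 123-1 comparisons. By the adversary weight-doubling argument, the max must personally win >= ceil(log_2(123)) = 7 comparisons; the 2nd-largest is among those 7 losers, needing 7-1 more comparisons. Total >= 123-1 + 7-1 = 128. A balanced knockout tournament achieves this.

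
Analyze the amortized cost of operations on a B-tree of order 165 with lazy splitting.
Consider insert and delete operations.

In a B-tree of order 165, a node splits when it has 165 keys. With lazy splitting, we use potential Phi = number of full nodes + number of near-empty nodes. Each split costs O(1) but reduces potential. Between splits, at least 82 insertions must occur in that node. Amortized structural cost is O(1) per operation, plus O(log_165 n) traversal.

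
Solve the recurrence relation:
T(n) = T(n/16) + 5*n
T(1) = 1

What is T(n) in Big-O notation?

Geometric series: 5*n*(1 + 1/16 + 1/16^2 + ...) = O(n). T(n) = O(n).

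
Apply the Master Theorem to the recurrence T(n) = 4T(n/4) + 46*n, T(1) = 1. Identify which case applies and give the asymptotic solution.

a=4, b=4, f(n)=46*n.
log_4(4) = 1, so n^(log_b(a)) = n.
f(n) = Theta(n), so Case 2 applies.
T(n) = Theta(n log n).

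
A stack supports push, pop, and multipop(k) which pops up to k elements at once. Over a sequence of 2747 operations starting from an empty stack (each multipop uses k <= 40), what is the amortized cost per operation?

Each element is pushed exactly once and popped at most once (whether by pop or as part of a multipop). So the total number of individual pops over the whole sequence is at most the number of pushes, which is at most 2747. Total work <= 2 * 2747, hence O(1) amortized per operation.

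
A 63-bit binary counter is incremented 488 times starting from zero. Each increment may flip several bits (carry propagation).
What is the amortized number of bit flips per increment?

Bit i flips on every 2^i-th increment, so over 488 increments bit i flips floor(488/2^i) times. Summing over i: total flips < 2 * 488. Amortized: < 2 = O(1) per increment.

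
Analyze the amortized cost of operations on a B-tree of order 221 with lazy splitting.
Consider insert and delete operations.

In a B-tree of order 221, a node splits when it has 221 keys. With lazy splitting, we use potential Phi = number of full nodes + number of near-empty nodes. Each split costs O(1) but reduces potential. Between splits, at least 110 insertions must occur in that node. Amortized structural cost is O(1) per operation, plus O(log_221 n) traversal.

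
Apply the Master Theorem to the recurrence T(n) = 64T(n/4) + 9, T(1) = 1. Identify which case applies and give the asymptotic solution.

a=64, b=4, f(n)=9.
log_4(64) = 3 > 0.
Since f(n) = O(n^0) is polynomially smaller than n^3, Case 1 applies.
T(n) = Theta(n^3).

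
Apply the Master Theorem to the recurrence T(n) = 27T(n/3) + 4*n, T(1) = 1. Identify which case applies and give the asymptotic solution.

a=27, b=3, f(n)=4*n.
log_3(27) = 3 > 1.
Since f(n) = O(n^1) is polynomially smaller than n^3, Case 1 applies.
T(n) = Theta(n^3).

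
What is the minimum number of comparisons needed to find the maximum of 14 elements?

Finding the maximum requires 13 comparisons. Each comparison eliminates exactly one candidate. With 14 candidates, we need 13 eliminations.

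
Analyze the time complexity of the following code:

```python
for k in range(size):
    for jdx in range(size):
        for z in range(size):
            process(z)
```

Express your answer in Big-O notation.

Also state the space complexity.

Time complexity: O(n^3).
Space complexity: O(1).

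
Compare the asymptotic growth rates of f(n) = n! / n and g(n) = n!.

g(n) = n! grows faster: the ratio n!/(n!/n) = n -> infinity.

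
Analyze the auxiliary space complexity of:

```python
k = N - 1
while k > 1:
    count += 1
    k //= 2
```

Space complexity: O(1).
Only a constant amount of auxiliary storage is used; nothing grows with n.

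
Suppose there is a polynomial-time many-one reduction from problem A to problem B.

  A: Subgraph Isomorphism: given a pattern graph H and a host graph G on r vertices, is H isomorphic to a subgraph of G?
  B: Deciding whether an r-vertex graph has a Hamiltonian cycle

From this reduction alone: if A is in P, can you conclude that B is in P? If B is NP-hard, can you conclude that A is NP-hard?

A poly-time reduction A <=_p B transfers tractability DOWN (B easy => A easy) and hardness UP (A hard => B hard), not the reverse.
From A in P, the reduction alone does NOT give B in P: any problem in P trivially reduces to SAT, yet SAT is not known to be in P.
From B NP-hard, the reduction alone does NOT give A NP-hard: again, easy problems reduce to hard ones.
(Here in fact A is NP-complete and B is NP-complete.)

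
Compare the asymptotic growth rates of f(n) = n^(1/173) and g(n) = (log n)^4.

f(n) = n^(1/173) grows faster: any positive power of n dominates any polylog.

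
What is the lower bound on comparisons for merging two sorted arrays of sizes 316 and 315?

Adversary argument: with sizes 316 and 315 (differing by at most 1), interleave the two arrays so that every consecutive pair in the output comes from different inputs. Then each of the 630 adjacent output pairs must be directly compared, or the algorithm cannot determine their relative order. So 630 comparisons are necessary; standard merge achieves this.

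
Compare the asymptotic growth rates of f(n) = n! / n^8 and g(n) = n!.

g(n) = n! grows faster: the ratio n!/(n!/n^8) = n^8 -> infinity.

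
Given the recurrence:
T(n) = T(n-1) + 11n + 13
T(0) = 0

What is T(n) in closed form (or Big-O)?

Dominant term in sum is 11*sum(i, i=1..n) = 11*n*(n+1)/2 = O(n^2).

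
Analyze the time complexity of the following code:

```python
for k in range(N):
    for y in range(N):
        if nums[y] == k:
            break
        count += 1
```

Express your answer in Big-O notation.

Time complexity: O(n^2).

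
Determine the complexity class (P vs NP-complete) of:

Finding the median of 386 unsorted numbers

This problem is in P: linear-time selection (median-of-medians) runs in O(n).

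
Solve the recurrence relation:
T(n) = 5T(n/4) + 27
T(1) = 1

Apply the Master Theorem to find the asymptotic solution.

a=5, b=4, f(n)=27. log_4(5) = 1.161. Case 1 of Master Theorem: T(n) = O(n^1.161).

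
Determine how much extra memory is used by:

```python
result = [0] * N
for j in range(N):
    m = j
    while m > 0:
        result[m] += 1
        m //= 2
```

Space complexity: O(n).
Auxiliary storage grows linearly with the input size n in the worst case.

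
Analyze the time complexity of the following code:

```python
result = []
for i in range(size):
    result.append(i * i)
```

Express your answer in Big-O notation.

Time complexity: O(n).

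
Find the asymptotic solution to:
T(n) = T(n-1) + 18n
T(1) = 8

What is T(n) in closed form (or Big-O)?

Unrolling: T(n) = 8 + 18*(2 + 3 + ... + n) = 8 + 18*(n(n+1)/2 - 1) = O(n^2).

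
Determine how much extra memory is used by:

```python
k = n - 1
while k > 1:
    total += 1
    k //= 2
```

Space complexity: O(1).
Only a constant amount of auxiliary storage is used; nothing grows with n.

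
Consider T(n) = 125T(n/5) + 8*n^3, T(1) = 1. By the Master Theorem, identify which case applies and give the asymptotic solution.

a=125, b=5, f(n)=8*n^3.
log_5(125) = 3, so n^(log_b(a)) = n^3.
f(n) = Theta(n^3), so Case 2 applies.
T(n) = Theta(n^3 log n).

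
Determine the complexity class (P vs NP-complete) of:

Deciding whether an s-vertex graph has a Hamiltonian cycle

This problem is NP-complete: one of Karp's 21 NP-complete problems.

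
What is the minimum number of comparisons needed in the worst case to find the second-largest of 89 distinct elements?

Lower bound: finding the max needs 89-1 comparisons. By the adversary weight-doubling argument, the max must personally win >= ceil(log_2(89)) = 7 comparisons; the 2nd-largest is among those 7 losers, needing 7-1 more comparisons. Total >= 89-1 + 7-1 = 94. A balanced knockout tournament achieves this.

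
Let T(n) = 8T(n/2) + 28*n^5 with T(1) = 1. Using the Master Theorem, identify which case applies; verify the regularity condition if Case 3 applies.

a=8, b=2, f(n)=28*n^5.
log_2(8) = 3 < 5.
f(n) = Omega(n^(3+epsilon)) for some epsilon > 0, so Case 3 is the candidate.
Regularity: a*f(n/b) = 8*28*(n/2)^5 = (8/32)*28*n^5 <= c*f(n) with c = 8/32 < 1. Satisfied.
Case 3: T(n) = Theta(n^5).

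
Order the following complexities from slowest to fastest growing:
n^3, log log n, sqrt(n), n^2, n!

Ordered by growth rate: log log n < sqrt(n) < n^2 < n^3 < n!.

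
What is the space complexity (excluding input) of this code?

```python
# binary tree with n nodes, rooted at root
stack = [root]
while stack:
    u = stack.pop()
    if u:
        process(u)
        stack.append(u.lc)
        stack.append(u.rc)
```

Space complexity: O(n).
Auxiliary storage grows linearly with the input size n in the worst case.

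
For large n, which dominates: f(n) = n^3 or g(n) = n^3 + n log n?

f(n) = n^3 and g(n) = n^3 + n log n are Theta of each other: the lower-order n log n term is o(n^3); both are Theta(n^3).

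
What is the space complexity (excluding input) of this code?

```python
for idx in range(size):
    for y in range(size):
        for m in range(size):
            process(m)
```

Space complexity: O(1).
Only a constant amount of auxiliary storage is used; nothing grows with n.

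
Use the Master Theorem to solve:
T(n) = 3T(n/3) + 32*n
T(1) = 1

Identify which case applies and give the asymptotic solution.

a=3, b=3, f(n)=32*n.
log_3(3) = 1, so n^(log_b(a)) = n.
f(n) = Theta(n), so Case 2 applies.
T(n) = Theta(n log n).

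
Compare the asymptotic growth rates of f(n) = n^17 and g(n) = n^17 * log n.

g(n) = n^17 * log n grows faster: extra log n factor -> infinity.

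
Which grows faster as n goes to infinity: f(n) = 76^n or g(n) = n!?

g(n) = n! grows faster: n!/76^n -> infinity by Stirling.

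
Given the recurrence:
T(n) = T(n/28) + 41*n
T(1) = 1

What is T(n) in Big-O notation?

Geometric series: 41*n*(1 + 1/28 + 1/28^2 + ...) = O(n). T(n) = O(n).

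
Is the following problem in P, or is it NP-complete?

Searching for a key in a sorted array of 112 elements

This problem is in P: binary search runs in O(log n).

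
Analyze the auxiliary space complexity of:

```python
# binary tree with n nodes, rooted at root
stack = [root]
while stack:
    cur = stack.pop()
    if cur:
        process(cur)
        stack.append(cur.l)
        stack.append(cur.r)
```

Space complexity: O(n).
Auxiliary storage grows linearly with the input size n in the worst case.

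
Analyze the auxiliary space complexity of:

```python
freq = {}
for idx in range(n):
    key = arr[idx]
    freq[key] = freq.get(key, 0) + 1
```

Space complexity: O(n).
Auxiliary storage grows linearly with the input size n in the worst case.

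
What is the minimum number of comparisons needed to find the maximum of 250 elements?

Finding the maximum requires 249 comparisons. Each comparison eliminates exactly one candidate. With 250 candidates, we need 249 eliminations.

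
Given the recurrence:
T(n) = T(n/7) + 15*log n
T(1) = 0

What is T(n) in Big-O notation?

Each of the log_7(n) levels adds O(log n). T(n) = O(log^2 n).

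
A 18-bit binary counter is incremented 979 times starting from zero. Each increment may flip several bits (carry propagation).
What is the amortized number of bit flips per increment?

Bit i flips on every 2^i-th increment, so over 979 increments bit i flips floor(979/2^i) times. Summing over i: total flips < 2 * 979. Amortized: < 2 = O(1) per increment.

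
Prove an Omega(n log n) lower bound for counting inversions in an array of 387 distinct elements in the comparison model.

Decision-tree argument: at any leaf, the comparisons made (with transitivity) must totally order all 387 elements -- otherwise some pair (i,j) is unordered, and an adversary can present two inputs agreeing on every comparison made but with that pair flipped, changing the inversion count by 1, so the leaf's output is wrong on one of them. Hence the tree has >= 387! leaves and height >= log_2(387!) = Omega(n log n). Modified merge sort achieves O(n log n).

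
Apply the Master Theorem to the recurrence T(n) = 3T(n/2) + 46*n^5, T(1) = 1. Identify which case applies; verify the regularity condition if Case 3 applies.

a=3, b=2, f(n)=46*n^5.
log_2(3) = 1.585 < 5.
f(n) = Omega(n^(1.585+epsilon)) for some epsilon > 0, so Case 3 is the candidate.
Regularity: a*f(n/b) = 3*46*(n/2)^5 = (3/32)*46*n^5 <= c*f(n) with c = 3/32 < 1. Satisfied.
Case 3: T(n) = Theta(n^5).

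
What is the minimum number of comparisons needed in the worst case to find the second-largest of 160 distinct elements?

Lower bound: finding the max needs 160-1 comparisons. By the adversary weight-doubling argument, the max must personally win >= ceil(log_2(160)) = 8 comparisons; the 2nd-largest is among those 8 losers, needing 8-1 more comparisons. Total >= 160-1 + 8-1 = 166. A balanced knockout tournament achieves this.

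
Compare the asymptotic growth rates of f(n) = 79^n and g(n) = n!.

g(n) = n! grows faster: n!/79^n -> infinity by Stirling.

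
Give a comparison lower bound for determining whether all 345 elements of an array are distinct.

In the algebraic decision-tree model, the YES region for element distinctness on 345 elements has 345! connected components (one per ordering). Ben-Or's theorem then gives a lower bound of Omega(log(n!)) = Omega(n log n).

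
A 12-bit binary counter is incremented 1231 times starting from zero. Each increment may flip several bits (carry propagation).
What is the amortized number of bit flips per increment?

Bit i flips on every 2^i-th increment, so over 1231 increments bit i flips floor(1231/2^i) times. Summing over i: total flips < 2 * 1231. Amortized: < 2 = O(1) per increment.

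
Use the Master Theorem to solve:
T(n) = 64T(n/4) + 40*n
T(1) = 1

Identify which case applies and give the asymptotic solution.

a=64, b=4, f(n)=40*n.
log_4(64) = 3 > 1.
Since f(n) = O(n^1) is polynomially smaller than n^3, Case 1 applies.
T(n) = Theta(n^3).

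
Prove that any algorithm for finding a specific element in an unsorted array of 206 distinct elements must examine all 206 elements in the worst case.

Adversary argument: if the algorithm examines fewer than 206 elements, the adversary places the target in an unexamined position. The algorithm cannot distinguish 'not present' from 'in unexamined position'.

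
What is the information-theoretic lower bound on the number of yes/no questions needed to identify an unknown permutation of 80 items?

There are 80! = 71569457046263802294811533723186532165584657342365752577109445058227039255480148842668944867280814080000000000000000000 permutations. Each yes/no question gives at most 1 bit, so at least ceil(log_2(71569457046263802294811533723186532165584657342365752577109445058227039255480148842668944867280814080000000000000000000)) = 395 questions are needed.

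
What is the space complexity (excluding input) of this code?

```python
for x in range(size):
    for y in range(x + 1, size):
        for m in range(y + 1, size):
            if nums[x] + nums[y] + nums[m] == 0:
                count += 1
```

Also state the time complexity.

Space complexity: O(1).
Only a constant amount of auxiliary storage is used; nothing grows with n.
Time complexity: O(n^3).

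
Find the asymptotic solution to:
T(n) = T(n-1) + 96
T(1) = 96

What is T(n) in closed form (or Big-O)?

Unrolling: T(n) = T(n-1) + 96 = T(n-2) + 2*96 = ... = T(1) + (n-1)*96 = 96 + (n-1)*96 = 96n.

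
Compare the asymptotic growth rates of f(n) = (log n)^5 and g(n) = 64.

f(n) = (log n)^5 grows faster: any unbounded function dominates a constant.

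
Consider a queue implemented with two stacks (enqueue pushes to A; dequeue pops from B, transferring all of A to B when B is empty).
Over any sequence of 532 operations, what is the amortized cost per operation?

Each element is pushed to A once, popped once, pushed to B once, and popped once: 4 unit operations over its lifetime. Over 532 operations the total work is O(532). Amortized O(1) per enqueue/dequeue.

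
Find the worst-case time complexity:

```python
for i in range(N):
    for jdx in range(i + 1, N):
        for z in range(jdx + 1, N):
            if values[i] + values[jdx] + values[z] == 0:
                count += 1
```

Time complexity: O(n^3).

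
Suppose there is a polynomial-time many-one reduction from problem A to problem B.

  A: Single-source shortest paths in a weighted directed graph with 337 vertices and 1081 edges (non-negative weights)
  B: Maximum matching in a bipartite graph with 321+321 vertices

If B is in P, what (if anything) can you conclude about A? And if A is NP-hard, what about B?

A poly-time reduction A <=_p B means any A-instance can be transformed to a B-instance in poly time.
If B is in P: compose the reduction with B's poly-time algorithm to solve A in poly time, so A is in P.
If A is NP-hard: every NP problem reduces to A, which reduces to B; composing reductions, every NP problem reduces to B, so B is NP-hard.
(Here in fact A is P and B is P.)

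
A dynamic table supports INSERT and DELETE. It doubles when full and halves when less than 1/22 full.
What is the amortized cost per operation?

Using potential function Phi = |2*num_items - table_size| when load > 1/2, and Phi = table_size/2 - num_items otherwise. The gap of 1/22 vs 1/2 for shrinking prevents thrashing. Both insert and delete have O(1) amortized cost.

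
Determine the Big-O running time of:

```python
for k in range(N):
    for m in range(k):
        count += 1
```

Time complexity: O(n^2).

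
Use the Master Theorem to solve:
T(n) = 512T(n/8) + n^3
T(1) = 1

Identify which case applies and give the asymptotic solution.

a=512, b=8, f(n)=n^3.
log_8(512) = 3, so n^(log_b(a)) = n^3.
f(n) = Theta(n^3), so Case 2 applies.
T(n) = Theta(n^3 log n).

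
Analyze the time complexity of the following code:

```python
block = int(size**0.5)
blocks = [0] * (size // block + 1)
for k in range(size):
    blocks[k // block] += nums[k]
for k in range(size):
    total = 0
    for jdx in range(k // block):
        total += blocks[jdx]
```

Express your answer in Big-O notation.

Time complexity: O(n * sqrt(n)).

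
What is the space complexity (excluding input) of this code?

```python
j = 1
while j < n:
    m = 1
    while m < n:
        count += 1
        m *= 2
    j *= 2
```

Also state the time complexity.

Space complexity: O(1).
Only a constant amount of auxiliary storage is used; nothing grows with n.
Time complexity: O(log^2 n).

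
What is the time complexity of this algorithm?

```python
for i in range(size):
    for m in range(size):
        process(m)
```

Time complexity: O(n^2).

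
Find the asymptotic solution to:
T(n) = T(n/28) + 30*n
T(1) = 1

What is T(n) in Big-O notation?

Geometric series: 30*n*(1 + 1/28 + 1/28^2 + ...) = O(n). T(n) = O(n).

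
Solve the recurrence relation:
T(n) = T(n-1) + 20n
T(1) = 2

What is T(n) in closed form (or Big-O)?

Unrolling: T(n) = 2 + 20*(2 + 3 + ... + n) = 2 + 20*(n(n+1)/2 - 1) = O(n^2).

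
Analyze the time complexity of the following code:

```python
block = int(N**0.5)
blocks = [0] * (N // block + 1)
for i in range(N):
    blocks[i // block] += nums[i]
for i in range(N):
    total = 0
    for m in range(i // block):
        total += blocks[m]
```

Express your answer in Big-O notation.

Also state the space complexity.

Time complexity: O(n * sqrt(n)).
Space complexity: O(sqrt(n)).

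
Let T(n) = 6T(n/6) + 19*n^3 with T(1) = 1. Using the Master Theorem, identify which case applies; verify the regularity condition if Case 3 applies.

a=6, b=6, f(n)=19*n^3.
log_6(6) = 1 < 3.
f(n) = Omega(n^(1+epsilon)) for some epsilon > 0, so Case 3 is the candidate.
Regularity: a*f(n/b) = 6*19*(n/6)^3 = (6/216)*19*n^3 <= c*f(n) with c = 6/216 < 1. Satisfied.
Case 3: T(n) = Theta(n^3).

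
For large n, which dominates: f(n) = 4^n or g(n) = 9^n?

g(n) = 9^n grows faster: (9/4)^n -> infinity since 9/4 > 1.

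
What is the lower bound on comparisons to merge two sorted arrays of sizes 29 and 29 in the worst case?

Adversary: with |29 - 29| <= 1 the inputs can be fully interleaved so that every adjacent pair in the merged output comes from different arrays. Then each of the 57 adjacent pairs must be directly compared, or the algorithm cannot determine their relative order. Standard merge meets this bound.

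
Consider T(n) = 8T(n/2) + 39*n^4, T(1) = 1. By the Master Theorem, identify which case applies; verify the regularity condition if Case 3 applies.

a=8, b=2, f(n)=39*n^4.
log_2(8) = 3 < 4.
f(n) = Omega(n^(3+epsilon)) for some epsilon > 0, so Case 3 is the candidate.
Regularity: a*f(n/b) = 8*39*(n/2)^4 = (8/16)*39*n^4 <= c*f(n) with c = 8/16 < 1. Satisfied.
Case 3: T(n) = Theta(n^4).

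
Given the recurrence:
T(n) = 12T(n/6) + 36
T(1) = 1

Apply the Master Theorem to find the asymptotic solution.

a=12, b=6, f(n)=36. log_6(12) = 1.387. Case 1 of Master Theorem: T(n) = O(n^1.387).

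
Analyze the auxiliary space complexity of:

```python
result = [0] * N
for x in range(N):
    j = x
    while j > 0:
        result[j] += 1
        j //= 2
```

Space complexity: O(n).
Auxiliary storage grows linearly with the input size n in the worst case.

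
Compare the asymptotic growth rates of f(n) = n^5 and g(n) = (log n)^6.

f(n) = n^5 grows faster: any positive polynomial dominates any polylog.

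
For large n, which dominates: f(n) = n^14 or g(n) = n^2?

f(n) = n^14 grows faster: n^14/n^2 = n^12 -> infinity.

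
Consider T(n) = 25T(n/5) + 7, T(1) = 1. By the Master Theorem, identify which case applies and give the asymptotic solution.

a=25, b=5, f(n)=7.
log_5(25) = 2 > 0.
Since f(n) = O(n^0) is polynomially smaller than n^2, Case 1 applies.
T(n) = Theta(n^2).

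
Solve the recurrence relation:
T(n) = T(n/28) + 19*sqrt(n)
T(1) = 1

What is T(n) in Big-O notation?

Each level contributes sqrt(n/28^k). Geometric series with ratio 1/sqrt(28) < 1 sums to O(sqrt(n)).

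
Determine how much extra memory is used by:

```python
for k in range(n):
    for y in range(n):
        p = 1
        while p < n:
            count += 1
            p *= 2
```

Space complexity: O(1).
Only a constant amount of auxiliary storage is used; nothing grows with n.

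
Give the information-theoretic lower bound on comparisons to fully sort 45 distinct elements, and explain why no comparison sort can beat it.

A comparison sort is a binary decision tree whose leaves are the 45! = 119622220865480194561963161495657715064383733760000000000 possible output permutations. A binary tree with L leaves has height >= ceil(log_2(L)). So any comparison sort needs >= ceil(log_2(45!)) = 187 comparisons in the worst case.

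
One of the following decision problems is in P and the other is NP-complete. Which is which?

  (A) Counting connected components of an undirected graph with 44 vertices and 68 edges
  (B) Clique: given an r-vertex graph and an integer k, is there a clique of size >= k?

(A) is P: BFS/DFS visits each vertex and edge once: O(V+E).
(B) is NP-complete: complement of Independent Set / Vertex Cover (with k part of the input).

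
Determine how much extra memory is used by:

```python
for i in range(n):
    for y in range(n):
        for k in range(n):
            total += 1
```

Space complexity: O(1).
Only a constant amount of auxiliary storage is used; nothing grows with n.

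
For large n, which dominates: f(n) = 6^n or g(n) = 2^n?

f(n) = 6^n grows faster: (6/2)^n -> infinity since 6/2 > 1.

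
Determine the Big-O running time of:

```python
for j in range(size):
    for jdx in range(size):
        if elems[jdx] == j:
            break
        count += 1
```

Time complexity: O(n^2).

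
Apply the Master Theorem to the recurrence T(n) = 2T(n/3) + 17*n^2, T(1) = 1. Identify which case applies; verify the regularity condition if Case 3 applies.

a=2, b=3, f(n)=17*n^2.
log_3(2) = 0.6309 < 2.
f(n) = Omega(n^(0.6309+epsilon)) for some epsilon > 0, so Case 3 is the candidate.
Regularity: a*f(n/b) = 2*17*(n/3)^2 = (2/9)*17*n^2 <= c*f(n) with c = 2/9 < 1. Satisfied.
Case 3: T(n) = Theta(n^2).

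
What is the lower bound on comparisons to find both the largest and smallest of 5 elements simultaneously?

Pair elements first (floor(5/2) comparisons), then find max among winners and min among losers. Total: ceil(3*5/2) - 2 = 6 comparisons.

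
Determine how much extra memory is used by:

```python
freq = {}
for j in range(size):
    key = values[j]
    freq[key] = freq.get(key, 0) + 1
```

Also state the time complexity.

Space complexity: O(n).
Auxiliary storage grows linearly with the input size n in the worst case.
Time complexity: O(n).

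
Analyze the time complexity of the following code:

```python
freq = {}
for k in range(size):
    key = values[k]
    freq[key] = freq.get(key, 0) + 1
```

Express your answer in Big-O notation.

Time complexity: O(n).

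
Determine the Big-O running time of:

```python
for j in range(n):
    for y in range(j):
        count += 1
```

Time complexity: O(n^2).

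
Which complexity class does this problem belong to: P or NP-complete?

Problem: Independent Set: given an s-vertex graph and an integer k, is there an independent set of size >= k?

This problem is NP-complete: complement of Clique (with k part of the input).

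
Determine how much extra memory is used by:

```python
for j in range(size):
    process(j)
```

Space complexity: O(1).
Only a constant amount of auxiliary storage is used; nothing grows with n.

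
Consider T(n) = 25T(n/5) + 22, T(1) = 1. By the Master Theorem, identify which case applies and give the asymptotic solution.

a=25, b=5, f(n)=22.
log_5(25) = 2 > 0.
Since f(n) = O(n^0) is polynomially smaller than n^2, Case 1 applies.
T(n) = Theta(n^2).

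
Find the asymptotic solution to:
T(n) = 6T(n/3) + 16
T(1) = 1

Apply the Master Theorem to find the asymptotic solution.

a=6, b=3, f(n)=16. log_3(6) = 1.631. Case 1 of Master Theorem: T(n) = O(n^1.631).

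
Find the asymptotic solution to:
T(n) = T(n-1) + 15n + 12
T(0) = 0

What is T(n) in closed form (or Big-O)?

Dominant term in sum is 15*sum(i, i=1..n) = 15*n*(n+1)/2 = O(n^2).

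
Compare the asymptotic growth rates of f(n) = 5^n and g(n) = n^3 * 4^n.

f(n) = 5^n grows faster: 5^n / (n^3 4^n) = (5/4)^n / n^3 -> infinity since 5/4 > 1.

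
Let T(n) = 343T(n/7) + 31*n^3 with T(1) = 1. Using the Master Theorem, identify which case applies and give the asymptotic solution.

a=343, b=7, f(n)=31*n^3.
log_7(343) = 3, so n^(log_b(a)) = n^3.
f(n) = Theta(n^3), so Case 2 applies.
T(n) = Theta(n^3 log n).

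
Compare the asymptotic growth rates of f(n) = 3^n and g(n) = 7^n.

g(n) = 7^n grows faster: (7/3)^n -> infinity since 7/3 > 1.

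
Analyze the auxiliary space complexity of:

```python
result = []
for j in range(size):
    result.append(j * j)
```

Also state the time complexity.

Space complexity: O(n).
Auxiliary storage grows linearly with the input size n in the worst case.
Time complexity: O(n).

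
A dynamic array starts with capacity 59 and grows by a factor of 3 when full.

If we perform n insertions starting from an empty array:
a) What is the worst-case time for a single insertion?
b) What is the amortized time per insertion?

(a) Worst-case single insertion: O(n) -- when the array is full at capacity c, the resize copies all c elements, and c can be Theta(n).
(b) Resizes happen at sizes 59, 177, 531, ... Total copy cost for n insertions: 59 + 177 + ... = O(n) (geometric series with ratio 1/3). Amortized cost per insertion: O(n)/n = O(1).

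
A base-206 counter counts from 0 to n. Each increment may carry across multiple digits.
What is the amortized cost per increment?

Digit at position i changes every 206^i increments. Total digit changes over n increments: n * 206/(206-1) = O(n). Amortized: O(1).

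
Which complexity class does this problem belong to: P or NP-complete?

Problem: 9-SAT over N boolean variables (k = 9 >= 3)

This problem is NP-complete: 3-SAT is NP-complete (Cook-Levin); k-SAT for k>=3 reduces from 3-SAT.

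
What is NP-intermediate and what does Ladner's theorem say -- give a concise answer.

NP-intermediate problems are in NP but neither in P nor NP-complete (assuming P != NP). Ladner's theorem proves such problems exist if P != NP. Graph isomorphism and integer factoring are candidate NP-intermediate problems -- no polynomial algorithm is known, but no NP-completeness proof exists either.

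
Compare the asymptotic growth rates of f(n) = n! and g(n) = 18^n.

f(n) = n! grows faster: n!/18^n -> infinity by Stirling.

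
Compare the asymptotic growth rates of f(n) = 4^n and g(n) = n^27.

f(n) = 4^n grows faster: any exponential with base > 1 dominates every polynomial.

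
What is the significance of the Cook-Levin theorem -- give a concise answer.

The Cook-Levin theorem proves that SAT is NP-complete. It was the first problem shown to be NP-complete, establishing the foundation for proving other problems NP-complete via reductions from SAT.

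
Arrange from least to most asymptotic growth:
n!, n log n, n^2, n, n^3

Ordered by growth rate: n < n log n < n^2 < n^3 < n!.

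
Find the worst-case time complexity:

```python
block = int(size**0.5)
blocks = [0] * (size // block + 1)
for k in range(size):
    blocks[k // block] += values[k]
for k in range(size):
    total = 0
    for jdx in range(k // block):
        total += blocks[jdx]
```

Time complexity: O(n * sqrt(n)).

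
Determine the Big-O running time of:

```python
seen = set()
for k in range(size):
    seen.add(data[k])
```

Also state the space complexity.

Time complexity: O(n).
Space complexity: O(n).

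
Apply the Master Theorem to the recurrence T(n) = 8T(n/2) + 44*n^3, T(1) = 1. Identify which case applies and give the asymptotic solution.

a=8, b=2, f(n)=44*n^3.
log_2(8) = 3, so n^(log_b(a)) = n^3.
f(n) = Theta(n^3), so Case 2 applies.
T(n) = Theta(n^3 log n).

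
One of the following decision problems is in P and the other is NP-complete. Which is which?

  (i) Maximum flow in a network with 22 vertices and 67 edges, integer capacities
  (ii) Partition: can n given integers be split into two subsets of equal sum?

(i) is P: Edmonds-Karp / push-relabel run in polynomial time.
(ii) is NP-complete: Subset Sum reduces to it (one of Karp's 21 NP-complete problems).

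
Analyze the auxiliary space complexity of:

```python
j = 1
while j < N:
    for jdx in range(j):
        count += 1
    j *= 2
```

Space complexity: O(1).
Only a constant amount of auxiliary storage is used; nothing grows with n.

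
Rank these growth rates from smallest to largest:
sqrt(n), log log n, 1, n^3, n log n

Ordered by growth rate: 1 < log log n < sqrt(n) < n log n < n^3.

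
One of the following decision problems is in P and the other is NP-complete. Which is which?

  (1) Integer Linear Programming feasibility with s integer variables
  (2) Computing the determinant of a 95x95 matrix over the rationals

(1) is NP-complete: ILP feasibility is NP-complete (LP relaxation is in P).
(2) is P: Gaussian elimination runs in O(n^3).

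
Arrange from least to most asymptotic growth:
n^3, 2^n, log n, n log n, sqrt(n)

Ordered by growth rate: log n < sqrt(n) < n log n < n^3 < 2^n.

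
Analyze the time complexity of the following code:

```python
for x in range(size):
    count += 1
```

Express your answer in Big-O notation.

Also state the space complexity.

Time complexity: O(n).
Space complexity: O(1).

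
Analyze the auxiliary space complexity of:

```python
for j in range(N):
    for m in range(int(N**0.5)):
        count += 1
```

Space complexity: O(1).
Only a constant amount of auxiliary storage is used; nothing grows with n.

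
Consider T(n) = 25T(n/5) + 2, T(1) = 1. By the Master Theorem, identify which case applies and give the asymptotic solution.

a=25, b=5, f(n)=2.
log_5(25) = 2 > 0.
Since f(n) = O(n^0) is polynomially smaller than n^2, Case 1 applies.
T(n) = Theta(n^2).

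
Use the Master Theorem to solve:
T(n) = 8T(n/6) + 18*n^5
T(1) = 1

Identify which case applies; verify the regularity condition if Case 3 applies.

a=8, b=6, f(n)=18*n^5.
log_6(8) = 1.161 < 5.
f(n) = Omega(n^(1.161+epsilon)) for some epsilon > 0, so Case 3 is the candidate.
Regularity: a*f(n/b) = 8*18*(n/6)^5 = (8/7776)*18*n^5 <= c*f(n) with c = 8/7776 < 1. Satisfied.
Case 3: T(n) = Theta(n^5).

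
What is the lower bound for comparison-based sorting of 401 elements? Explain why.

A comparison-based sorting algorithm corresponds to a decision tree. With 401! possible permutations, the tree has 401! leaves. The height is at least log_2(401!) = Omega(n log n) by Stirling's approximation.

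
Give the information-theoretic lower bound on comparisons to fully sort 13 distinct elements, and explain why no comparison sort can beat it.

A comparison sort is a binary decision tree whose leaves are the 13! = 6227020800 possible output permutations. A binary tree with L leaves has height >= ceil(log_2(L)). So any comparison sort needs >= ceil(log_2(13!)) = 33 comparisons in the worst case.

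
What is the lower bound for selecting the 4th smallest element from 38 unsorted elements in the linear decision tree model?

Selecting the 4th smallest of 38 elements requires Omega(n) comparisons. Every element must be compared at least once. The BFPRT algorithm achieves O(n), making this tight.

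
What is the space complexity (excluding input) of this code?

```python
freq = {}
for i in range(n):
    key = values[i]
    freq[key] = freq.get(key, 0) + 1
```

Space complexity: O(n).
Auxiliary storage grows linearly with the input size n in the worst case.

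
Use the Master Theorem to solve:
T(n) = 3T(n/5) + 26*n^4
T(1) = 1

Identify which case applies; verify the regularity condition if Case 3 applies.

a=3, b=5, f(n)=26*n^4.
log_5(3) = 0.6826 < 4.
f(n) = Omega(n^(0.6826+epsilon)) for some epsilon > 0, so Case 3 is the candidate.
Regularity: a*f(n/b) = 3*26*(n/5)^4 = (3/625)*26*n^4 <= c*f(n) with c = 3/625 < 1. Satisfied.
Case 3: T(n) = Theta(n^4).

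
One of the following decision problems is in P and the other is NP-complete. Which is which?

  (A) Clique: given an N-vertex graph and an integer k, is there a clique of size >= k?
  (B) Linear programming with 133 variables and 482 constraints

(A) is NP-complete: complement of Independent Set / Vertex Cover (with k part of the input).
(B) is P: the ellipsoid and interior-point methods run in polynomial time.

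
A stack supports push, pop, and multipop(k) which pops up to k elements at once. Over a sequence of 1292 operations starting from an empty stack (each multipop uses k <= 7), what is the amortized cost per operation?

Each element is pushed exactly once and popped at most once (whether by pop or as part of a multipop). So the total number of individual pops over the whole sequence is at most the number of pushes, which is at most 1292. Total work <= 2 * 1292, hence O(1) amortized per operation.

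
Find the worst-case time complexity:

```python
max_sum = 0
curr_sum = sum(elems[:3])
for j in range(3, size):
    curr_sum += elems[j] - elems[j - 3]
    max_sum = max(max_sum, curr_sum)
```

Time complexity: O(n).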